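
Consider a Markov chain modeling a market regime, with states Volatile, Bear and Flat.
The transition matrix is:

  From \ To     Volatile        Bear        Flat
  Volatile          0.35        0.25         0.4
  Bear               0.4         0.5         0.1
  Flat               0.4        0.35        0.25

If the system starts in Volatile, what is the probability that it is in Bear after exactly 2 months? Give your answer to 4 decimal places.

Sum over the intermediate state after 1 month:
P = P(Volatile→Volatile)·P(Volatile→Bear) + P(Volatile→Bear)·P(Bear→Bear) + P(Volatile→Flat)·P(Flat→Bear)
  = 0.35×0.25 + 0.25×0.5 + 0.4×0.35
  = 0.0875 + 0.1250 + 0.1400 = 0.3525

0.3525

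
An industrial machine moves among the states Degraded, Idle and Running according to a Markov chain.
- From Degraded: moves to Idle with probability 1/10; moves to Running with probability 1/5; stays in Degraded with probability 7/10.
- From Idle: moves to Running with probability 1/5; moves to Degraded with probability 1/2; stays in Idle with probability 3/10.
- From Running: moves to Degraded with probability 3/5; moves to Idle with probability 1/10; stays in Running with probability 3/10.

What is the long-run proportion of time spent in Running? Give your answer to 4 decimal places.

Let the stationary distribution be π with π = πP and π_1 + π_2 + π_3 = 1.
π_1 = 0.7·π_1 + 0.5·π_2 + 0.6·π_3
π_2 = 0.1·π_1 + 0.3·π_2 + 0.1·π_3
Solving with the normalization constraint gives π = (0.6528, 0.1250, 0.2222).
So the stationary probability of Running is 0.2222.

0.2222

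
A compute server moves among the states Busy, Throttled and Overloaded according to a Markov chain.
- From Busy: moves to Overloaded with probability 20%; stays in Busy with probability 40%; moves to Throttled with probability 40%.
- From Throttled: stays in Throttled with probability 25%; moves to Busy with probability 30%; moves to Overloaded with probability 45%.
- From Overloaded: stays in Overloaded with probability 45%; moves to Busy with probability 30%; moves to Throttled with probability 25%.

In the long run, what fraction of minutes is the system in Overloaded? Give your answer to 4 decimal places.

Let the stationary distribution be π with π = πP and π_1 + π_2 + π_3 = 1.
π_1 = 0.4·π_1 + 0.3·π_2 + 0.3·π_3
π_2 = 0.4·π_1 + 0.25·π_2 + 0.25·π_3
Solving with the normalization constraint gives π = (0.3333, 0.3000, 0.3667).
So the stationary probability of Overloaded is 0.3667.

0.3667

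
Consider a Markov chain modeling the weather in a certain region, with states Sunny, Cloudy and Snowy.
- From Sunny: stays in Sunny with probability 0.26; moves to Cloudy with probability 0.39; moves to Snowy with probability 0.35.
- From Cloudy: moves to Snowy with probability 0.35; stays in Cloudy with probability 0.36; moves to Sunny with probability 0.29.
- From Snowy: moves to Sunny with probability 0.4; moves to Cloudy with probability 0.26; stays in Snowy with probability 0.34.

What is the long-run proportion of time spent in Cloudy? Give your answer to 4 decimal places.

Let the stationary distribution be π with π = πP and π_1 + π_2 + π_3 = 1.
π_1 = 0.26·π_1 + 0.29·π_2 + 0.4·π_3
π_2 = 0.39·π_1 + 0.36·π_2 + 0.26·π_3
Solving with the normalization constraint gives π = (0.3186, 0.3349, 0.3465).
So the stationary probability of Cloudy is 0.3349.

0.3349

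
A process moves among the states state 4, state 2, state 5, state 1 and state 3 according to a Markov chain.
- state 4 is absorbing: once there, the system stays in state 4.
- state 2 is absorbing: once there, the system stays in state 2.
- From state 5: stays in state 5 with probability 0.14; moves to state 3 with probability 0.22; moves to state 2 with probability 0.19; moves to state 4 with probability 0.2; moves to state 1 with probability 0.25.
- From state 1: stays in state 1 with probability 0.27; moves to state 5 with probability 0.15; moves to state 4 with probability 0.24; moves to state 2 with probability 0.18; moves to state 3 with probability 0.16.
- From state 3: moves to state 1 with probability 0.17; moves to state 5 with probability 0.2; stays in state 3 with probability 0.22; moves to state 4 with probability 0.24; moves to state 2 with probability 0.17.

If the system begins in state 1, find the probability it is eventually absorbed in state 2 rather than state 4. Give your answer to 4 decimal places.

Let h(s) be the probability of absorption at state 2 starting from transient state s. Then h(state 2) = 1 and h(state 4) = 0. By first-step analysis:
h(state 5) = 0.2·0 + 0.19·1 + 0.14·h(state 5) + 0.25·h(state 1) + 0.22·h(state 3)
h(state 1) = 0.24·0 + 0.18·1 + 0.15·h(state 5) + 0.27·h(state 1) + 0.16·h(state 3)
h(state 3) = 0.24·0 + 0.17·1 + 0.2·h(state 5) + 0.17·h(state 1) + 0.22·h(state 3)
Solving: h(state 5) = 0.4573, h(state 1) = 0.4348, h(state 3) = 0.4300.
Starting from state 1, the probability is 0.4348.

0.4348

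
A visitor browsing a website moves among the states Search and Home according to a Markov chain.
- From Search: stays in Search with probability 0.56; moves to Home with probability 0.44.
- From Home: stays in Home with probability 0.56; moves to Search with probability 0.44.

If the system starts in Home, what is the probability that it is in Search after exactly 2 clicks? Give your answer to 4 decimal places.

0.4928

Sum over the intermediate state after 1 click:
P = P(Home→Search)·P(Search→Search) + P(Home→Home)·P(Home→Search)
  = 0.44×0.56 + 0.56×0.44
  = 0.2464 + 0.2464 = 0.4928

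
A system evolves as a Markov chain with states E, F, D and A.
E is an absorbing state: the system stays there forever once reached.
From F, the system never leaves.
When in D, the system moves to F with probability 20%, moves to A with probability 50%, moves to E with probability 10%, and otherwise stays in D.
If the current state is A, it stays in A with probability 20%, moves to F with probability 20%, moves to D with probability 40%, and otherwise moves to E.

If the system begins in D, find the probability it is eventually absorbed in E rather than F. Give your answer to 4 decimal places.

0.4091

Let h(s) be the probability of absorption at E starting from transient state s. Then h(E) = 1 and h(F) = 0. By first-step analysis:
h(D) = 0.1·1 + 0.2·0 + 0.2·h(D) + 0.5·h(A)
h(A) = 0.2·1 + 0.2·0 + 0.4·h(D) + 0.2·h(A)
Solving: h(D) = 0.4091, h(A) = 0.4545.
Starting from D, the probability is 0.4091.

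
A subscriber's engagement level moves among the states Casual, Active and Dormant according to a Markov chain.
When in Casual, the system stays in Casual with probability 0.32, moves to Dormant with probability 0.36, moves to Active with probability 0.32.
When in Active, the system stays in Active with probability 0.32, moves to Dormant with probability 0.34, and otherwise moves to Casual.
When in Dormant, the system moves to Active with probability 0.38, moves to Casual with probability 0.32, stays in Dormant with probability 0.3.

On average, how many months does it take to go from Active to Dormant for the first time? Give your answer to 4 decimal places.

2.8846

Let t(s) be the expected number of months to first reach Dormant from state s, with t(Dormant) = 0. Conditioning on the first month:
t(Casual) = 1 + 0.32·t(Casual) + 0.32·t(Active)
t(Active) = 1 + 0.34·t(Casual) + 0.32·t(Active)
Solving: t(Casual) = 2.8281, t(Active) = 2.8846.
Expected months from Active to Dormant: 2.8846.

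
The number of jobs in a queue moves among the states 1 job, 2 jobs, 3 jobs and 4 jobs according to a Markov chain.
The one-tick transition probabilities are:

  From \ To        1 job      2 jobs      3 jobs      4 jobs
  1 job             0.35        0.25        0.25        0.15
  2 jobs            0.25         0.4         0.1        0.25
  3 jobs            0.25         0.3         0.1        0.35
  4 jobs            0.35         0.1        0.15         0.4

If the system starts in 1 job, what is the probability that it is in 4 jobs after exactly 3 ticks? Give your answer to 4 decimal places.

Propagate the distribution vector 3 ticks from 1 job.
After 0 ticks: (1.0000, 0.0000, 0.0000, 0.0000)
After 1 tick: (0.3500, 0.2500, 0.2500, 0.1500)
After 2 ticks: (0.3000, 0.2775, 0.1600, 0.2625)
After 3 ticks: (0.3063, 0.2603, 0.1581, 0.2754)
P(in 4 jobs after 3 ticks) = 0.2754

0.2754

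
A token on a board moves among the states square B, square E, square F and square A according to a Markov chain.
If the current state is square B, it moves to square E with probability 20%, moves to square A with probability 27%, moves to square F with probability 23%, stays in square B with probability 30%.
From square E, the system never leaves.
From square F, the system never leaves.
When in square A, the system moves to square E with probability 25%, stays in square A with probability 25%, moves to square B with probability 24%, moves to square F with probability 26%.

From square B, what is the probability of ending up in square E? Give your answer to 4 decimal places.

0.4726

Let h(s) be the probability of absorption at square E starting from transient state s. Then h(square E) = 1 and h(square F) = 0. By first-step analysis:
h(square B) = 0.3·h(square B) + 0.2·1 + 0.23·0 + 0.27·h(square A)
h(square A) = 0.24·h(square B) + 0.25·1 + 0.26·0 + 0.25·h(square A)
Solving: h(square B) = 0.4726, h(square A) = 0.4846.
Starting from square B, the probability is 0.4726.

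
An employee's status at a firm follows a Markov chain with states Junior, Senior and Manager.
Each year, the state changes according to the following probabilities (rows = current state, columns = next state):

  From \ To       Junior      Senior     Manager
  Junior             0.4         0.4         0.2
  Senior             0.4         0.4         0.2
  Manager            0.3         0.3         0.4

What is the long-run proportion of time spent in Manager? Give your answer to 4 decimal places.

Let the stationary distribution be π with π = πP and π_1 + π_2 + π_3 = 1.
π_1 = 0.4·π_1 + 0.4·π_2 + 0.3·π_3
π_2 = 0.4·π_1 + 0.4·π_2 + 0.3·π_3
Solving with the normalization constraint gives π = (0.3750, 0.3750, 0.2500).
So the stationary probability of Manager is 0.2500.

0.2500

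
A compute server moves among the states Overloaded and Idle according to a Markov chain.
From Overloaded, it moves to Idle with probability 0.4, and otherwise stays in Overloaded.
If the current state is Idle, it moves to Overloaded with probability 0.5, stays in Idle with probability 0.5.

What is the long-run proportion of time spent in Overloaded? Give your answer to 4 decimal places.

0.5556

Let the stationary distribution be π with π = πP and π_1 + π_2 = 1.
π_1 = 0.6·π_1 + 0.5·π_2
Solving with the normalization constraint gives π = (0.5556, 0.4444).
So the stationary probability of Overloaded is 0.5556.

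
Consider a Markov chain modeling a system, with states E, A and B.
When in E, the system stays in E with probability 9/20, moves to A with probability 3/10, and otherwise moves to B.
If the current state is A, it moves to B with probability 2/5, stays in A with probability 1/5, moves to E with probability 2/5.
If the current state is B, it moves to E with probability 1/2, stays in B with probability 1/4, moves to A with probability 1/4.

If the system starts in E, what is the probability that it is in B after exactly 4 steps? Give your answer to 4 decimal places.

0.2889

Propagate the distribution vector 4 steps from E.
After 0 steps: (1.0000, 0.0000, 0.0000)
After 1 step: (0.4500, 0.3000, 0.2500)
After 2 steps: (0.4475, 0.2575, 0.2950)
After 3 steps: (0.4519, 0.2595, 0.2886)
After 4 steps: (0.4515, 0.2596, 0.2889)
P(in B after 4 steps) = 0.2889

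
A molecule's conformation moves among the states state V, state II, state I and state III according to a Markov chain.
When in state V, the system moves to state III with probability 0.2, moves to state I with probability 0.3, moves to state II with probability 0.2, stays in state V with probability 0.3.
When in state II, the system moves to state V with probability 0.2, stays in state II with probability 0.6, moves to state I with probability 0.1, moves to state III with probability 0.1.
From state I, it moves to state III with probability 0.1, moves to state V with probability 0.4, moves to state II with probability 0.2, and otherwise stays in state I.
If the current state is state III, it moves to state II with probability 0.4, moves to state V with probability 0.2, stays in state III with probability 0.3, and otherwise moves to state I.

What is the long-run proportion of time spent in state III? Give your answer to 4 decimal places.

Let the stationary distribution be π with π = πP and π_1 + π_2 + π_3 + π_4 = 1.
π_1 = 0.3·π_1 + 0.2·π_2 + 0.4·π_3 + 0.2·π_4
π_2 = 0.2·π_1 + 0.6·π_2 + 0.2·π_3 + 0.4·π_4
π_3 = 0.3·π_1 + 0.1·π_2 + 0.3·π_3 + 0.1·π_4
Solving with the normalization constraint gives π = (0.2647, 0.3860, 0.1912, 0.1581).
So the stationary probability of state III is 0.1581.

0.1581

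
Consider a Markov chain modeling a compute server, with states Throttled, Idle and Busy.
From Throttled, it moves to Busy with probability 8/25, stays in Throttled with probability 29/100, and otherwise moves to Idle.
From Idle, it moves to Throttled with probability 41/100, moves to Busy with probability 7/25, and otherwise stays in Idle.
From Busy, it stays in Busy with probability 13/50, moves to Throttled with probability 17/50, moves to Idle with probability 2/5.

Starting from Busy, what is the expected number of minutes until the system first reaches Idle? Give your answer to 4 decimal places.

2.5204

Let t(s) be the expected number of minutes to first reach Idle from state s, with t(Idle) = 0. Conditioning on the first minute:
t(Throttled) = 1 + 0.29·t(Throttled) + 0.32·t(Busy)
t(Busy) = 1 + 0.34·t(Throttled) + 0.26·t(Busy)
Solving: t(Throttled) = 2.5444, t(Busy) = 2.5204.
Expected minutes from Busy to Idle: 2.5204.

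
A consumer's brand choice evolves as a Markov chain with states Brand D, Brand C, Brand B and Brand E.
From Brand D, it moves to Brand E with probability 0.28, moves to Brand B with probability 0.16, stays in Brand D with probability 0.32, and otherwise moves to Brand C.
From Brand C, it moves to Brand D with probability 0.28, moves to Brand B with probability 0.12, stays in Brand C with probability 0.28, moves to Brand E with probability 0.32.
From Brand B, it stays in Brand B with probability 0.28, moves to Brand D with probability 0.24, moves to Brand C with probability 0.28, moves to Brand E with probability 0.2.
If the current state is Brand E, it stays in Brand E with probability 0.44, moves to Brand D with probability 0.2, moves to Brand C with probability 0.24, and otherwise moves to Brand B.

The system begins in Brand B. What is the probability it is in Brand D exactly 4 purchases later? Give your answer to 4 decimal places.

Propagate the distribution vector 4 purchases from Brand B.
After 0 purchases: (0.0000, 0.0000, 1.0000, 0.0000)
After 1 purchase: (0.2400, 0.2800, 0.2800, 0.2000)
After 2 purchases: (0.2624, 0.2624, 0.1744, 0.3008)
After 3 purchases: (0.2595, 0.2575, 0.1584, 0.3247)
After 4 purchases: (0.2581, 0.2566, 0.1557, 0.3296)
P(in Brand D after 4 purchases) = 0.2581

0.2581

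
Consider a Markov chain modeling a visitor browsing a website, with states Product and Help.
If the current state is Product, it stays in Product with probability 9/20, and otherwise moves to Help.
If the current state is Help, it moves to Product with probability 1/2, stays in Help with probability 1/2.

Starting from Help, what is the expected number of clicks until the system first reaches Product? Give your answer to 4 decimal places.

Let t(s) be the expected number of clicks to first reach Product from state s, with t(Product) = 0. Conditioning on the first click:
t(Help) = 1 + 0.5·t(Help)
Solving: t(Help) = 2.0000.
Expected clicks from Help to Product: 2.0000.

2.0000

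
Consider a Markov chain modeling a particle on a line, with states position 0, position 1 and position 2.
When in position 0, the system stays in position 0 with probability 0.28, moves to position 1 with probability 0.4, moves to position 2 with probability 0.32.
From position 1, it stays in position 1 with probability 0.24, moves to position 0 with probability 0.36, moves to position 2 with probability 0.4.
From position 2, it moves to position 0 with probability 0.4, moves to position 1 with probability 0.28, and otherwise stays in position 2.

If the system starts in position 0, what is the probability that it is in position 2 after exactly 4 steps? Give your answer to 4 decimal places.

0.3448

Propagate the distribution vector 4 steps from position 0.
After 0 steps: (1.0000, 0.0000, 0.0000)
After 1 step: (0.2800, 0.4000, 0.3200)
After 2 steps: (0.3504, 0.2976, 0.3520)
After 3 steps: (0.3460, 0.3101, 0.3438)
After 4 steps: (0.3461, 0.3091, 0.3448)
P(in position 2 after 4 steps) = 0.3448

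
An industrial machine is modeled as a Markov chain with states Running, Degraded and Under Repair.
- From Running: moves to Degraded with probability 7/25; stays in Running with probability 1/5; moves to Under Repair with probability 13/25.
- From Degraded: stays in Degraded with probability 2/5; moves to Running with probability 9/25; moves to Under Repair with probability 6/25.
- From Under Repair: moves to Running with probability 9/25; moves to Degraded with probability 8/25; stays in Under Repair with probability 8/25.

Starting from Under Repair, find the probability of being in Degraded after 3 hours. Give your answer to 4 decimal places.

Propagate the distribution vector 3 hours from Under Repair.
After 0 hours: (0.0000, 0.0000, 1.0000)
After 1 hour: (0.3600, 0.3200, 0.3200)
After 2 hours: (0.3024, 0.3312, 0.3664)
After 3 hours: (0.3116, 0.3344, 0.3540)
P(in Degraded after 3 hours) = 0.3344

0.3344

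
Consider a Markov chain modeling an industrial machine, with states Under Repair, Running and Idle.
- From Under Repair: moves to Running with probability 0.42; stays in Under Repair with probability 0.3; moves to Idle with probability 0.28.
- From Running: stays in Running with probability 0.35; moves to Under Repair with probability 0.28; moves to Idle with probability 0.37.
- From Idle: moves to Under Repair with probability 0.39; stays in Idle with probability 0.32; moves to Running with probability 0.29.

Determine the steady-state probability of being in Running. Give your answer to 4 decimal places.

0.3531

Let the stationary distribution be π with π = πP and π_1 + π_2 + π_3 = 1.
π_1 = 0.3·π_1 + 0.28·π_2 + 0.39·π_3
π_2 = 0.42·π_1 + 0.35·π_2 + 0.29·π_3
Solving with the normalization constraint gives π = (0.3222, 0.3531, 0.3248).
So the stationary probability of Running is 0.3531.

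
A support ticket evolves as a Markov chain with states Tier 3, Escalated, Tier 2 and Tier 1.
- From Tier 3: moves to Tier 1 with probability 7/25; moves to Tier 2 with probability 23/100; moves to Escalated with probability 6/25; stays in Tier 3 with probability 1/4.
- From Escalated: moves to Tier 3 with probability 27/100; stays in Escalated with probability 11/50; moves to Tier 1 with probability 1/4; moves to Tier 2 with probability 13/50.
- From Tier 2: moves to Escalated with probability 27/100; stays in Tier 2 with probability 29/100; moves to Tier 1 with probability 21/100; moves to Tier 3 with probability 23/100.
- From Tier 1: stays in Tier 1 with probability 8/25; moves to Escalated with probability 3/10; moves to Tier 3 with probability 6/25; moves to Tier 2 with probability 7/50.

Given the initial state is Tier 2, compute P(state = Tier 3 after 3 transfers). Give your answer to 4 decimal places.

Propagate the distribution vector 3 transfers from Tier 2.
After 0 transfers: (0.0000, 0.0000, 1.0000, 0.0000)
After 1 transfer: (0.2300, 0.2700, 0.2900, 0.2100)
After 2 transfers: (0.2475, 0.2559, 0.2366, 0.2600)
After 3 transfers: (0.2478, 0.2576, 0.2285, 0.2662)
P(in Tier 3 after 3 transfers) = 0.2478

0.2478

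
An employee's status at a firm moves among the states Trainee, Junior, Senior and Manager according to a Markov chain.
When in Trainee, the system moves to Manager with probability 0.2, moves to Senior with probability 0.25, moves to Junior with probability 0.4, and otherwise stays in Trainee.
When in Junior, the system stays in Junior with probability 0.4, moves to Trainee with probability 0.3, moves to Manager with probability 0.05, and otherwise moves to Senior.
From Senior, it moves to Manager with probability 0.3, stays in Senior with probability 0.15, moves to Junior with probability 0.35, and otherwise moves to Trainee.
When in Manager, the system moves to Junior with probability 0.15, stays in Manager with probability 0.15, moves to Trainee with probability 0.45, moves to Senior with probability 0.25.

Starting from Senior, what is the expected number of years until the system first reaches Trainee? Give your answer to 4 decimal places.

3.5687

Let t(s) be the expected number of years to first reach Trainee from state s, with t(Trainee) = 0. Conditioning on the first year:
t(Junior) = 1 + 0.4·t(Junior) + 0.25·t(Senior) + 0.05·t(Manager)
t(Senior) = 1 + 0.35·t(Junior) + 0.15·t(Senior) + 0.3·t(Manager)
t(Manager) = 1 + 0.15·t(Junior) + 0.25·t(Senior) + 0.15·t(Manager)
Solving: t(Junior) = 3.3890, t(Senior) = 3.5687, t(Manager) = 2.8241.
Expected years from Senior to Trainee: 3.5687.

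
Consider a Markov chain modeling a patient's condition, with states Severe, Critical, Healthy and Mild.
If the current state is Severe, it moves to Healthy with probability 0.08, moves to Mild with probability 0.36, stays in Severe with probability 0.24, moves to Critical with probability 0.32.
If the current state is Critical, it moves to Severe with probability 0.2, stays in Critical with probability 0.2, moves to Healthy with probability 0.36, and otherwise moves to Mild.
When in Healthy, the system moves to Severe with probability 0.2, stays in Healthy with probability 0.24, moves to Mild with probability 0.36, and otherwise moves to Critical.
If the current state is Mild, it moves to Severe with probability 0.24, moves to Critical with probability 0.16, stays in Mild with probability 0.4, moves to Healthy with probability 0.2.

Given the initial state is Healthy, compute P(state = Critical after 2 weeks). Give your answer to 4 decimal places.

Propagate the distribution vector 2 weeks from Healthy.
After 0 weeks: (0.0000, 0.0000, 1.0000, 0.0000)
After 1 week: (0.2000, 0.2000, 0.2400, 0.3600)
After 2 weeks: (0.2224, 0.2096, 0.2176, 0.3504)
P(in Critical after 2 weeks) = 0.2096

0.2096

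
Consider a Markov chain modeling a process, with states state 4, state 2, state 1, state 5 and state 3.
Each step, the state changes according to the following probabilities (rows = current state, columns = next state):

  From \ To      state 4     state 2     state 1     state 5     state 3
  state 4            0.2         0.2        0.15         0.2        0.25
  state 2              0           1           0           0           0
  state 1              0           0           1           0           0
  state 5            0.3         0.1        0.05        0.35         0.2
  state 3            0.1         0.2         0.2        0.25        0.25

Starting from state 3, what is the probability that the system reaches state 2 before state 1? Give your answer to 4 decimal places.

Let h(s) be the probability of absorption at state 2 starting from transient state s. Then h(state 2) = 1 and h(state 1) = 0. By first-step analysis:
h(state 4) = 0.2·h(state 4) + 0.2·1 + 0.15·0 + 0.2·h(state 5) + 0.25·h(state 3)
h(state 5) = 0.3·h(state 4) + 0.1·1 + 0.05·0 + 0.35·h(state 5) + 0.2·h(state 3)
h(state 3) = 0.1·h(state 4) + 0.2·1 + 0.2·0 + 0.25·h(state 5) + 0.25·h(state 3)
Solving: h(state 4) = 0.5611, h(state 5) = 0.5771, h(state 3) = 0.5338.
Starting from state 3, the probability is 0.5338.

0.5338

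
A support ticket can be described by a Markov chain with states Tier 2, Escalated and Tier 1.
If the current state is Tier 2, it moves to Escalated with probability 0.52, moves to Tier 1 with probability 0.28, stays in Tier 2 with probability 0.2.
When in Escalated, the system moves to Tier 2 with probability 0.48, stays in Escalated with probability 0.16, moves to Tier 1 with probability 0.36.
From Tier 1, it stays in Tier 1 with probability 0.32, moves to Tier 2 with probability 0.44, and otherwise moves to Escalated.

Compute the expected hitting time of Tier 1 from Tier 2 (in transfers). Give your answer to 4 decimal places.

Let t(s) be the expected number of transfers to first reach Tier 1 from state s, with t(Tier 1) = 0. Conditioning on the first transfer:
t(Tier 2) = 1 + 0.2·t(Tier 2) + 0.52·t(Escalated)
t(Escalated) = 1 + 0.48·t(Tier 2) + 0.16·t(Escalated)
Solving: t(Tier 2) = 3.2197, t(Escalated) = 3.0303.
Expected transfers from Tier 2 to Tier 1: 3.2197.

3.2197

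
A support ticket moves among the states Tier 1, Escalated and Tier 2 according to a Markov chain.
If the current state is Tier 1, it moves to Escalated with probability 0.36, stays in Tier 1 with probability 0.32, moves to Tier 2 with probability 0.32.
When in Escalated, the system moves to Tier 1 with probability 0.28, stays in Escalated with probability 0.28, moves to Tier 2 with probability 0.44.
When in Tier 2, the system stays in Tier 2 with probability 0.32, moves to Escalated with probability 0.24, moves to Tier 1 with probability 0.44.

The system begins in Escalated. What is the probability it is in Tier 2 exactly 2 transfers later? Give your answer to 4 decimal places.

Sum over the intermediate state after 1 transfer:
P = P(Escalated→Tier 1)·P(Tier 1→Tier 2) + P(Escalated→Escalated)·P(Escalated→Tier 2) + P(Escalated→Tier 2)·P(Tier 2→Tier 2)
  = 0.28×0.32 + 0.28×0.44 + 0.44×0.32
  = 0.0896 + 0.1232 + 0.1408 = 0.3536

0.3536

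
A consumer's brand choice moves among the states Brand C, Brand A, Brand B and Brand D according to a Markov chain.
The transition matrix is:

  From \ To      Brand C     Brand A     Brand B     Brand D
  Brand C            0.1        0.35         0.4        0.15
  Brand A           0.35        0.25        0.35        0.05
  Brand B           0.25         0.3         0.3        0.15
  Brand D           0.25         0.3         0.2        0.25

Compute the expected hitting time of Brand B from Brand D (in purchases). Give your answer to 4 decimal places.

Let t(s) be the expected number of purchases to first reach Brand B from state s, with t(Brand B) = 0. Conditioning on the first purchase:
t(Brand C) = 1 + 0.1·t(Brand C) + 0.35·t(Brand A) + 0.15·t(Brand D)
t(Brand A) = 1 + 0.35·t(Brand C) + 0.25·t(Brand A) + 0.05·t(Brand D)
t(Brand D) = 1 + 0.25·t(Brand C) + 0.3·t(Brand A) + 0.25·t(Brand D)
Solving: t(Brand C) = 2.7933, t(Brand A) = 2.8642, t(Brand D) = 3.4101.
Expected purchases from Brand D to Brand B: 3.4101.

3.4101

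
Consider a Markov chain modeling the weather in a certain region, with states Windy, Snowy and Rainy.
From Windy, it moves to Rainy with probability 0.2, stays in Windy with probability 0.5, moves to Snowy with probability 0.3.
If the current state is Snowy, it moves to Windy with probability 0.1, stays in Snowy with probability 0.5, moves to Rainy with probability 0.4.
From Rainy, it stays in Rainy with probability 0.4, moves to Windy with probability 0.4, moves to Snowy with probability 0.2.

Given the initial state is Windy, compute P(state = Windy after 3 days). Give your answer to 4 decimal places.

0.3340

Propagate the distribution vector 3 days from Windy.
After 0 days: (1.0000, 0.0000, 0.0000)
After 1 day: (0.5000, 0.3000, 0.2000)
After 2 days: (0.3600, 0.3400, 0.3000)
After 3 days: (0.3340, 0.3380, 0.3280)
P(in Windy after 3 days) = 0.3340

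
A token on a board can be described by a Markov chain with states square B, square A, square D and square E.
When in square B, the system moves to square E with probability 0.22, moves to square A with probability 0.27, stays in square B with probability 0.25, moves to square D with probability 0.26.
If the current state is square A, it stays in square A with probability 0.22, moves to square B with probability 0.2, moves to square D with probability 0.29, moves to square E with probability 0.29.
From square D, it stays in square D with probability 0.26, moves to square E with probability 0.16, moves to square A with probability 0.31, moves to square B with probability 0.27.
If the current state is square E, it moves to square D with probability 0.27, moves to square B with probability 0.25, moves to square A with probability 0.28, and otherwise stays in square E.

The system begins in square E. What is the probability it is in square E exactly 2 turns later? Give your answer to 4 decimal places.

Propagate the distribution vector 2 turns from square E.
After 0 turns: (0.0000, 0.0000, 0.0000, 1.0000)
After 1 turn: (0.2500, 0.2800, 0.2700, 0.2000)
After 2 turns: (0.2414, 0.2688, 0.2704, 0.2194)
P(in square E after 2 turns) = 0.2194

0.2194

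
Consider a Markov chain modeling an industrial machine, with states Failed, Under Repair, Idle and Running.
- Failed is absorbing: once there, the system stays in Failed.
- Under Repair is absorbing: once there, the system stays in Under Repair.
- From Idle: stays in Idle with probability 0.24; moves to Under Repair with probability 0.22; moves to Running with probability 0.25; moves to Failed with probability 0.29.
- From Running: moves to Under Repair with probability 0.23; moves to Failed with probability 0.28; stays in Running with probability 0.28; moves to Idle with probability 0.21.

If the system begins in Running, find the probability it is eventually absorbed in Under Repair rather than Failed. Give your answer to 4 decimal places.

Let h(s) be the probability of absorption at Under Repair starting from transient state s. Then h(Under Repair) = 1 and h(Failed) = 0. By first-step analysis:
h(Idle) = 0.29·0 + 0.22·1 + 0.24·h(Idle) + 0.25·h(Running)
h(Running) = 0.28·0 + 0.23·1 + 0.21·h(Idle) + 0.28·h(Running)
Solving: h(Idle) = 0.4364, h(Running) = 0.4467.
Starting from Running, the probability is 0.4467.

0.4467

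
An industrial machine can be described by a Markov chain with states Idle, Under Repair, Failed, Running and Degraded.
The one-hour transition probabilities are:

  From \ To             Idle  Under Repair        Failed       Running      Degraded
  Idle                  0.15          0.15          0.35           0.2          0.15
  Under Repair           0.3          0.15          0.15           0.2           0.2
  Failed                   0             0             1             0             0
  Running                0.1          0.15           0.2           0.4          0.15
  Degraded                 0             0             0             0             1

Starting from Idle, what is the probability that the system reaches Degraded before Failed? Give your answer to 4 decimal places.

0.3580

Let h(s) be the probability of absorption at Degraded starting from transient state s. Then h(Degraded) = 1 and h(Failed) = 0. By first-step analysis:
h(Idle) = 0.15·h(Idle) + 0.15·h(Under Repair) + 0.35·0 + 0.2·h(Running) + 0.15·1
h(Under Repair) = 0.3·h(Idle) + 0.15·h(Under Repair) + 0.15·0 + 0.2·h(Running) + 0.2·1
h(Running) = 0.1·h(Idle) + 0.15·h(Under Repair) + 0.2·0 + 0.4·h(Running) + 0.15·1
Solving: h(Idle) = 0.3580, h(Under Repair) = 0.4616, h(Running) = 0.4251.
Starting from Idle, the probability is 0.3580.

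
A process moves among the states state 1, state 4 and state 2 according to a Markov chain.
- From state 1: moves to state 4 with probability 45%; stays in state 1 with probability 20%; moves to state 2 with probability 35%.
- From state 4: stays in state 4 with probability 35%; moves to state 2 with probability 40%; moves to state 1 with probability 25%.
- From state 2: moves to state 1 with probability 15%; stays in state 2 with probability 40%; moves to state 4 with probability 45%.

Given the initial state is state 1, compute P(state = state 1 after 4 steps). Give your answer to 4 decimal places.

Propagate the distribution vector 4 steps from state 1.
After 0 steps: (1.0000, 0.0000, 0.0000)
After 1 step: (0.2000, 0.4500, 0.3500)
After 2 steps: (0.2050, 0.4050, 0.3900)
After 3 steps: (0.2008, 0.4095, 0.3898)
After 4 steps: (0.2010, 0.4091, 0.3900)
P(in state 1 after 4 steps) = 0.2010

0.2010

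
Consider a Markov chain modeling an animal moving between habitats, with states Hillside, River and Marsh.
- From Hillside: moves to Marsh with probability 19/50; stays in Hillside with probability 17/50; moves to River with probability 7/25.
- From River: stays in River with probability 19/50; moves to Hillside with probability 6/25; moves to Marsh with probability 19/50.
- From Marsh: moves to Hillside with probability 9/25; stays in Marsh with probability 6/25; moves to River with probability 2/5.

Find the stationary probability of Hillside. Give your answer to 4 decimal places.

0.3111

Let the stationary distribution be π with π = πP and π_1 + π_2 + π_3 = 1.
π_1 = 0.34·π_1 + 0.24·π_2 + 0.36·π_3
π_2 = 0.28·π_1 + 0.38·π_2 + 0.4·π_3
Solving with the normalization constraint gives π = (0.3111, 0.3556, 0.3333).
So the stationary probability of Hillside is 0.3111.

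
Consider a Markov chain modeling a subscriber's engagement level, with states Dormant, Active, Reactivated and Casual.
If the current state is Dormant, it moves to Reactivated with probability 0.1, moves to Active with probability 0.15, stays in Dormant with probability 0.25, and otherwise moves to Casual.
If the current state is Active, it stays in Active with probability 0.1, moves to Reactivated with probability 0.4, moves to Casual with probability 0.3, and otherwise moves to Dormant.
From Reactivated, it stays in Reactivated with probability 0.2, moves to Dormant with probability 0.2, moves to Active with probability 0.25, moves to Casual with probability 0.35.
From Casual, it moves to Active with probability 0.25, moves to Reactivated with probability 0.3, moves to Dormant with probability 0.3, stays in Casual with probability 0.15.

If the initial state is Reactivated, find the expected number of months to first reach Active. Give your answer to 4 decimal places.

Let t(s) be the expected number of months to first reach Active from state s, with t(Active) = 0. Conditioning on the first month:
t(Dormant) = 1 + 0.25·t(Dormant) + 0.1·t(Reactivated) + 0.5·t(Casual)
t(Reactivated) = 1 + 0.2·t(Dormant) + 0.2·t(Reactivated) + 0.35·t(Casual)
t(Casual) = 1 + 0.3·t(Dormant) + 0.3·t(Reactivated) + 0.15·t(Casual)
Solving: t(Dormant) = 4.9064, t(Reactivated) = 4.4335, t(Casual) = 4.4729.
Expected months from Reactivated to Active: 4.4335.

4.4335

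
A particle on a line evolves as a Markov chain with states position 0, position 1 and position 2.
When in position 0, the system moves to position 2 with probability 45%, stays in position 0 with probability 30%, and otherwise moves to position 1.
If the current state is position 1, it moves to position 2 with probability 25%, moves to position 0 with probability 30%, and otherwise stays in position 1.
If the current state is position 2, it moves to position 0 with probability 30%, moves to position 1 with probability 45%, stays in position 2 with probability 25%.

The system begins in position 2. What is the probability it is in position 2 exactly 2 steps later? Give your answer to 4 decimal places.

0.3100

Sum over the intermediate state after 1 step:
P = P(position 2→position 0)·P(position 0→position 2) + P(position 2→position 1)·P(position 1→position 2) + P(position 2→position 2)·P(position 2→position 2)
  = 0.3×0.45 + 0.45×0.25 + 0.25×0.25
  = 0.1350 + 0.1125 + 0.0625 = 0.3100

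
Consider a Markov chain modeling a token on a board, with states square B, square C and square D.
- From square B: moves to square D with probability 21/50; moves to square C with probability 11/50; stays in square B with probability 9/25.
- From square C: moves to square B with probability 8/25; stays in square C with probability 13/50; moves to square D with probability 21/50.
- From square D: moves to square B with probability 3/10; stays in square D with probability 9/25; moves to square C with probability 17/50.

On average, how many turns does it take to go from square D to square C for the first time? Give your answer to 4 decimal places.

3.3145

Let t(s) be the expected number of turns to first reach square C from state s, with t(square C) = 0. Conditioning on the first turn:
t(square B) = 1 + 0.36·t(square B) + 0.42·t(square D)
t(square D) = 1 + 0.3·t(square B) + 0.36·t(square D)
Solving: t(square B) = 3.7377, t(square D) = 3.3145.
Expected turns from square D to square C: 3.3145.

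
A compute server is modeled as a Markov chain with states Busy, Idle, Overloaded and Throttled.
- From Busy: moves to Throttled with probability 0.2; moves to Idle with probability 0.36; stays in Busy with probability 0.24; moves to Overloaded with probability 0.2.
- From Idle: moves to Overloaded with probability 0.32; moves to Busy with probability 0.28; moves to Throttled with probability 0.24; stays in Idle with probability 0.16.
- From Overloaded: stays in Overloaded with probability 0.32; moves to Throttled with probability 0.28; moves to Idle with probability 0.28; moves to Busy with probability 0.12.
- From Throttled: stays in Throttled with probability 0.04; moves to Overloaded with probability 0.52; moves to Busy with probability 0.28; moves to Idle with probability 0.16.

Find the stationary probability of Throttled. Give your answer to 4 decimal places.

Let the stationary distribution be π with π = πP and π_1 + π_2 + π_3 + π_4 = 1.
π_1 = 0.24·π_1 + 0.28·π_2 + 0.12·π_3 + 0.28·π_4
π_2 = 0.36·π_1 + 0.16·π_2 + 0.28·π_3 + 0.16·π_4
π_3 = 0.2·π_1 + 0.32·π_2 + 0.32·π_3 + 0.52·π_4
Solving with the normalization constraint gives π = (0.2177, 0.2437, 0.3346, 0.2039).
So the stationary probability of Throttled is 0.2039.

0.2039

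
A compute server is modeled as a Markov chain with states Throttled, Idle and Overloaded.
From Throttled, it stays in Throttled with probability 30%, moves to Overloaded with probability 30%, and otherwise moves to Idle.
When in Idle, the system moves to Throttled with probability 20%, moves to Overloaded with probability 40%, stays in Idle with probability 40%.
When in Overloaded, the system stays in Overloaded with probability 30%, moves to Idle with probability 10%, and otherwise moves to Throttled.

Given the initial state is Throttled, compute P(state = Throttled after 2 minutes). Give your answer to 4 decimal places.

Sum over the intermediate state after 1 minute:
P = P(Throttled→Throttled)·P(Throttled→Throttled) + P(Throttled→Idle)·P(Idle→Throttled) + P(Throttled→Overloaded)·P(Overloaded→Throttled)
  = 0.3×0.3 + 0.4×0.2 + 0.3×0.6
  = 0.0900 + 0.0800 + 0.1800 = 0.3500

0.3500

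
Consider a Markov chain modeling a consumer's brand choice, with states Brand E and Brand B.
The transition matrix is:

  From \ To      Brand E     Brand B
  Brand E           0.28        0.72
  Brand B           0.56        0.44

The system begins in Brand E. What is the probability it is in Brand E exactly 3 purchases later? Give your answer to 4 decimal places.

0.4252

Propagate the distribution vector 3 purchases from Brand E.
After 0 purchases: (1.0000, 0.0000)
After 1 purchase: (0.2800, 0.7200)
After 2 purchases: (0.4816, 0.5184)
After 3 purchases: (0.4252, 0.5748)
P(in Brand E after 3 purchases) = 0.4252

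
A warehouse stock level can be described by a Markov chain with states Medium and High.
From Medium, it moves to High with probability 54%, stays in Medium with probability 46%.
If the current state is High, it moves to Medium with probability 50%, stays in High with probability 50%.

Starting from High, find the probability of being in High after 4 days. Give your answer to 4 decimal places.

Propagate the distribution vector 4 days from High.
After 0 days: (0.0000, 1.0000)
After 1 day: (0.5000, 0.5000)
After 2 days: (0.4800, 0.5200)
After 3 days: (0.4808, 0.5192)
After 4 days: (0.4808, 0.5192)
P(in High after 4 days) = 0.5192

0.5192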